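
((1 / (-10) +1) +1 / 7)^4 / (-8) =-28398241 / 192080000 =-0.15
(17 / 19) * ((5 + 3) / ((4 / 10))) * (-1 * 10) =-3400 / 19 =-178.95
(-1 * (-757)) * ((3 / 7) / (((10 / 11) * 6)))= 8327 / 140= 59.48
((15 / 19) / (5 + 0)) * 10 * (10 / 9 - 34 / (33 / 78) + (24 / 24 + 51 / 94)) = -3615845 / 29469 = -122.70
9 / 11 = 0.82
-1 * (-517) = 517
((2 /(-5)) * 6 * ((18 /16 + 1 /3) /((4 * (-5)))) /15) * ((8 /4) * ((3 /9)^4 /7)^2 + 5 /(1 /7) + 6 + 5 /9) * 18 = 8.73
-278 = -278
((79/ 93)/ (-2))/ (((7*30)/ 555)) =-2923/ 2604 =-1.12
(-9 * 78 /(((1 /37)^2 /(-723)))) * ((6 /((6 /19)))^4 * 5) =452755011010770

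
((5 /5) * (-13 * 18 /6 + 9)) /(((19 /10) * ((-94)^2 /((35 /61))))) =-2625 /2560231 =-0.00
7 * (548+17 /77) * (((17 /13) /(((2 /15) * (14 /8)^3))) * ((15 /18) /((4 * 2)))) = 35881050 /49049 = 731.53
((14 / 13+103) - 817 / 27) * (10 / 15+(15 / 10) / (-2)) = -12955 / 2106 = -6.15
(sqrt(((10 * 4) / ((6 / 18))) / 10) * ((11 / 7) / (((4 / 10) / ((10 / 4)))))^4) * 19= 108663671875 * sqrt(3) / 307328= 612410.85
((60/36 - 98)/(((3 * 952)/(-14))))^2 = 0.22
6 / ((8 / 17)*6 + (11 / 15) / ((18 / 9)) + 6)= 3060 / 4687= 0.65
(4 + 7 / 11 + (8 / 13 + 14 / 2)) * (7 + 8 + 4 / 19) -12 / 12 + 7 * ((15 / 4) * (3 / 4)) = 8913631 / 43472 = 205.04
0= 0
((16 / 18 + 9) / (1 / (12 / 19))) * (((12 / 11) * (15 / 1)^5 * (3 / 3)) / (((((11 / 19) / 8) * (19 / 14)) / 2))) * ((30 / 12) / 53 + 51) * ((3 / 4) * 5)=2457497637000000 / 121847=20168716808.78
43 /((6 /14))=100.33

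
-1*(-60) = 60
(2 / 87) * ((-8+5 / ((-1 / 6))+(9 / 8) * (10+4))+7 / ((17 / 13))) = -383 / 986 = -0.39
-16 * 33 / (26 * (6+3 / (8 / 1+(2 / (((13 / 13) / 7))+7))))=-3.33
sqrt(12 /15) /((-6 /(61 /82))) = -61 *sqrt(5) /1230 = -0.11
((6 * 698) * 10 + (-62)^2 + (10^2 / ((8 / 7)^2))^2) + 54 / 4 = 13209425 / 256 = 51599.32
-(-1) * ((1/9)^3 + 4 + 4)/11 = 5833/8019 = 0.73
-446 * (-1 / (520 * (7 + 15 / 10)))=223 / 2210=0.10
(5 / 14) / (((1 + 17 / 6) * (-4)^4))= 15 / 41216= 0.00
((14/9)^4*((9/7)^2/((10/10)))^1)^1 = 784/81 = 9.68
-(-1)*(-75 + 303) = 228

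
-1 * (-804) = 804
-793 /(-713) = 793 /713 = 1.11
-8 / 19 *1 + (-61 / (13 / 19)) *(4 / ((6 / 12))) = -176272 / 247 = -713.65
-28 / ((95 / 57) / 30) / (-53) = 504 / 53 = 9.51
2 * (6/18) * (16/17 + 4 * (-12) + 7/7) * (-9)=276.35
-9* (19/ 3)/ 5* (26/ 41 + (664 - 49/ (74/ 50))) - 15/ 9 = -32772040/ 4551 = -7201.06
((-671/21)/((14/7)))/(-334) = 671/14028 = 0.05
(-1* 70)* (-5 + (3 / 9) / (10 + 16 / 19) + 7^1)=-43925 / 309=-142.15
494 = 494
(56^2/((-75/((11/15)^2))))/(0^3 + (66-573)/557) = 211356992/8555625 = 24.70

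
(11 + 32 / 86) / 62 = 489 / 2666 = 0.18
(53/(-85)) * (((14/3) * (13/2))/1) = -4823/255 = -18.91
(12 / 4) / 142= 3 / 142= 0.02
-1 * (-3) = 3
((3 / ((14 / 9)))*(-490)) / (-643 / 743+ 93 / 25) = -17553375 / 53024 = -331.05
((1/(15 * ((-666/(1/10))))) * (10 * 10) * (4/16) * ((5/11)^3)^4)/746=-244140625/9355705205859328536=-0.00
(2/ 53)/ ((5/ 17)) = 34/ 265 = 0.13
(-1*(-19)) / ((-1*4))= -19 / 4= -4.75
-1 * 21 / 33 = -7 / 11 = -0.64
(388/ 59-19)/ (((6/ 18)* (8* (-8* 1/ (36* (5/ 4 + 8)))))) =732267/ 3776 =193.93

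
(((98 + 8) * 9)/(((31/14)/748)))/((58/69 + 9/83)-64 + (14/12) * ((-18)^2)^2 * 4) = 57214379376/86962051973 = 0.66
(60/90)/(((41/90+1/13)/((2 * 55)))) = 85800/623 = 137.72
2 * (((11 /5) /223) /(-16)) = -11 /8920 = -0.00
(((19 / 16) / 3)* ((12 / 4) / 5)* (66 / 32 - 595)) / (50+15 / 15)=-180253 / 65280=-2.76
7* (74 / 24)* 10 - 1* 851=-3811 / 6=-635.17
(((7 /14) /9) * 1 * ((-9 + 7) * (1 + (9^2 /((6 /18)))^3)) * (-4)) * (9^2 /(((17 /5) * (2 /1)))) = 1291401720 /17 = 75964807.06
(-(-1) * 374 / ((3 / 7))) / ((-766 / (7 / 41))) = -9163 / 47109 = -0.19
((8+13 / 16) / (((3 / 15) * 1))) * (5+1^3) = 2115 / 8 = 264.38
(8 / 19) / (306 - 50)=1 / 608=0.00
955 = 955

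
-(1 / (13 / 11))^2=-121 / 169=-0.72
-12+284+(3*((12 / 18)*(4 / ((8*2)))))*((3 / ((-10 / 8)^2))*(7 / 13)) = 88568 / 325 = 272.52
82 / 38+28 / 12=256 / 57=4.49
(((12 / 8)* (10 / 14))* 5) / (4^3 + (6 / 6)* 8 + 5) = 75 / 1078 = 0.07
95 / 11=8.64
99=99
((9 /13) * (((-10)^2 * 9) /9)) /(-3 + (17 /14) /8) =-100800 /4147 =-24.31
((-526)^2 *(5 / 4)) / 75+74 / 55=761081 / 165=4612.61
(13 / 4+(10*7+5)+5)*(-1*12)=-999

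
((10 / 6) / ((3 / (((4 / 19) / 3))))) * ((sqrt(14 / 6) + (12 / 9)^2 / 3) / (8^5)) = 5 / 7091712 + 5 * sqrt(21) / 12607488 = 0.00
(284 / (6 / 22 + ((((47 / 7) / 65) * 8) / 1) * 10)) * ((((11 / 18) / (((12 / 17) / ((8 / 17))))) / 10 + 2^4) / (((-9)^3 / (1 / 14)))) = -43972643 / 840956175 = -0.05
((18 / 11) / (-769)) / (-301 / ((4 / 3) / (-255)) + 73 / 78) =-2808 / 75965888779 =-0.00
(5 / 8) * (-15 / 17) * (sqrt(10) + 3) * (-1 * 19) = 4275 / 136 + 1425 * sqrt(10) / 136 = 64.57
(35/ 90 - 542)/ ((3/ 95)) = -926155/ 54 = -17151.02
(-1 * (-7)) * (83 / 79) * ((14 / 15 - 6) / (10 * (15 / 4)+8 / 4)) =-88312 / 93615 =-0.94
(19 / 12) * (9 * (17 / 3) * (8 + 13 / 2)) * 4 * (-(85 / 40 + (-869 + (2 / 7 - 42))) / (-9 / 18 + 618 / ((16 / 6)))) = 476602327 / 25900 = 18401.63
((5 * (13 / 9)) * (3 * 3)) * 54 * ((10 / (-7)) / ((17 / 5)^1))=-175500 / 119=-1474.79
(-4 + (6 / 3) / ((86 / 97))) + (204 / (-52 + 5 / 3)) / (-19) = -188859 / 123367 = -1.53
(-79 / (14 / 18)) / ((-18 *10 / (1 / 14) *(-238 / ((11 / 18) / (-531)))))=869 / 4458615840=0.00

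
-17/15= -1.13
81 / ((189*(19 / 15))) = 0.34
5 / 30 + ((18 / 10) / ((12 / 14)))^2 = 1373 / 300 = 4.58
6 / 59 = 0.10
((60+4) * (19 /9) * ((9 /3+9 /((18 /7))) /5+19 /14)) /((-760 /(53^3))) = -36921496 /525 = -70326.66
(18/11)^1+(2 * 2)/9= 206/99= 2.08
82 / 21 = 3.90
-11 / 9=-1.22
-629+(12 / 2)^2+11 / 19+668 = 1436 / 19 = 75.58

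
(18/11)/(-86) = -9/473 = -0.02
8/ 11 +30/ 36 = 1.56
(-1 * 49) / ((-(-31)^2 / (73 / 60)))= 3577 / 57660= 0.06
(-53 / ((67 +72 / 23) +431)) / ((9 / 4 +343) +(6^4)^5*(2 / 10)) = -530 / 3664424537407457229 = -0.00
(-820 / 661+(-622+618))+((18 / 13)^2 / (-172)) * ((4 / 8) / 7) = -352473973 / 67248818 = -5.24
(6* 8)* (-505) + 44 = -24196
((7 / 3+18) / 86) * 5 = 305 / 258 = 1.18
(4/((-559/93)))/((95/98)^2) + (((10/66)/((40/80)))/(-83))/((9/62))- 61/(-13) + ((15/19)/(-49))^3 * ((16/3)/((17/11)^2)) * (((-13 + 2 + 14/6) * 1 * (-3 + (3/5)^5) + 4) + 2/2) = 318043455600763228579/80340262048801529775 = 3.96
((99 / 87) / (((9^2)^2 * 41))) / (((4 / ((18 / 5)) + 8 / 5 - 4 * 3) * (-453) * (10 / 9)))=1 / 1105242084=0.00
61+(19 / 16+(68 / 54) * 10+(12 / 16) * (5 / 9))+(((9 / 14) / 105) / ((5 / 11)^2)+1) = 76.23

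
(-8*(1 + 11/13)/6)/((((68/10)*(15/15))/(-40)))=3200/221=14.48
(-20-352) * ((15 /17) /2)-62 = -3844 /17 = -226.12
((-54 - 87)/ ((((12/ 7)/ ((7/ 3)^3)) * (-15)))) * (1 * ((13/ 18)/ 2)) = 1467011/ 58320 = 25.15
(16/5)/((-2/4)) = -32/5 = -6.40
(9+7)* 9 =144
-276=-276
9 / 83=0.11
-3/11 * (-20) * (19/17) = 1140/187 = 6.10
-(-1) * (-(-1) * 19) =19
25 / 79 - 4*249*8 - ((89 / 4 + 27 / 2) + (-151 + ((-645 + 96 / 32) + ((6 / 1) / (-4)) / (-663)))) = -7210.44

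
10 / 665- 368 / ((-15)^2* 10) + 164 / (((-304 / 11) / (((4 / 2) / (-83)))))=-137227 / 24837750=-0.01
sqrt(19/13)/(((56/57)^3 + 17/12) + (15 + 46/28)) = 5185404* sqrt(247)/1281321275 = 0.06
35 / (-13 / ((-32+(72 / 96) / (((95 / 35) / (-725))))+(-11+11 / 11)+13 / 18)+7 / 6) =6940878 / 242033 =28.68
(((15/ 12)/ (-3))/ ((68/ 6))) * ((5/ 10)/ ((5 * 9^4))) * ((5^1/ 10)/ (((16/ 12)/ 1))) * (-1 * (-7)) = -7/ 4758912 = -0.00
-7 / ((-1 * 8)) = 7 / 8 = 0.88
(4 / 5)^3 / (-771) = -0.00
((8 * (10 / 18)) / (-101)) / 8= -5 / 909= -0.01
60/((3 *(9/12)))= 80/3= 26.67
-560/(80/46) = -322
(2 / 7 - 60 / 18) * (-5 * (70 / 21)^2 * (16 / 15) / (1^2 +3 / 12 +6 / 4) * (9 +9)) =819200 / 693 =1182.11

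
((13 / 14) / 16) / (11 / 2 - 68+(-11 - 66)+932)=13 / 177520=0.00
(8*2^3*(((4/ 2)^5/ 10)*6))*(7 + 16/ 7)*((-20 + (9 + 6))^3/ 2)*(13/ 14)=-32448000/ 49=-662204.08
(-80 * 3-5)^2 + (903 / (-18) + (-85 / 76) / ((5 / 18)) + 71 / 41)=140155823 / 2337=59972.54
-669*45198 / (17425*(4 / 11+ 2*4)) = -166306041 / 801550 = -207.48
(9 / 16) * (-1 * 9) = -5.06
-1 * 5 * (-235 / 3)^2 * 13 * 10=-35896250 / 9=-3988472.22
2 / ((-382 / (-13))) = 13 / 191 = 0.07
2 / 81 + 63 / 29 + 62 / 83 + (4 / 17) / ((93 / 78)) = 322775095 / 102747609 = 3.14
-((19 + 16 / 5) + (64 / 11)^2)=-33911 / 605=-56.05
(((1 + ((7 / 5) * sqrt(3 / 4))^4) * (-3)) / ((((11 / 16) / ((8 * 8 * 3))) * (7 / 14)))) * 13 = -473376384 / 6875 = -68854.75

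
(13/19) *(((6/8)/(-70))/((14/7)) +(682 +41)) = 5263401/10640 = 494.68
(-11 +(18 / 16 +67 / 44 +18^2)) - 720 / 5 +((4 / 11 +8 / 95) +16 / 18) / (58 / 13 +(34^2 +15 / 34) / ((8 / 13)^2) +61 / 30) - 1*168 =3.65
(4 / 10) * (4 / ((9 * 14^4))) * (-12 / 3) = -0.00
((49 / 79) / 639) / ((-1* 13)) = -49 / 656253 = -0.00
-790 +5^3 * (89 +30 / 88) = 456615 / 44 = 10377.61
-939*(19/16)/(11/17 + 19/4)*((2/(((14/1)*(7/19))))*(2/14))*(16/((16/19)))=-109490217/503524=-217.45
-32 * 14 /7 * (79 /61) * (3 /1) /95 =-15168 /5795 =-2.62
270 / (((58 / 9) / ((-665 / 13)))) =-807975 / 377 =-2143.17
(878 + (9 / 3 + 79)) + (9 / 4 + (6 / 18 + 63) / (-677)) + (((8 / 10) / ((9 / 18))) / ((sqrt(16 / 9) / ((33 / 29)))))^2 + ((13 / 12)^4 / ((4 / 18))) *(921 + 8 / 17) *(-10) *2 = -31573136401311353 / 278757187200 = -113263.94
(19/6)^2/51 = 361/1836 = 0.20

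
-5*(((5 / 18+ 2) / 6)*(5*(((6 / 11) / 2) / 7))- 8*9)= 996895 / 2772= 359.63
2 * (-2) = -4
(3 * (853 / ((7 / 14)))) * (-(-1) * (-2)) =-10236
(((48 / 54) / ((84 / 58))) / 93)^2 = 13456 / 308950929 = 0.00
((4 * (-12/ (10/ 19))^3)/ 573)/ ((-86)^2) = -493848/ 44144875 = -0.01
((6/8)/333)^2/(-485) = -1/95610960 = -0.00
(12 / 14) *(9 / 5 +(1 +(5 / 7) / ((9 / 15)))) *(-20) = -3352 / 49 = -68.41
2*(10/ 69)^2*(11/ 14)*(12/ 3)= 4400/ 33327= 0.13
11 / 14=0.79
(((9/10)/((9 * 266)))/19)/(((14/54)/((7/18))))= 3/101080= 0.00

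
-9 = -9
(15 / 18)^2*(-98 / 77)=-175 / 198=-0.88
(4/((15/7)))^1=28/15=1.87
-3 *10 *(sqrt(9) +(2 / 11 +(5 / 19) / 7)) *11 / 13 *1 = -141300 / 1729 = -81.72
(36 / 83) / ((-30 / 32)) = -192 / 415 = -0.46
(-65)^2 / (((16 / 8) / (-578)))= -1221025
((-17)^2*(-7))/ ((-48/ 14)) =14161/ 24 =590.04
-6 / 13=-0.46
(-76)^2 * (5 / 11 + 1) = 92416 / 11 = 8401.45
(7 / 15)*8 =56 / 15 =3.73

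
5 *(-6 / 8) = -15 / 4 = -3.75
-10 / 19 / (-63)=10 / 1197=0.01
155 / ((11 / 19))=2945 / 11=267.73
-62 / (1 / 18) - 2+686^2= 469478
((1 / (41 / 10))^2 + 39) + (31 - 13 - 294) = -398297 / 1681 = -236.94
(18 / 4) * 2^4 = 72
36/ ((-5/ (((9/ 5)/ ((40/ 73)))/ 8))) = -5913/ 2000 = -2.96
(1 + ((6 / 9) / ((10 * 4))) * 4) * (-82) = -1312 / 15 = -87.47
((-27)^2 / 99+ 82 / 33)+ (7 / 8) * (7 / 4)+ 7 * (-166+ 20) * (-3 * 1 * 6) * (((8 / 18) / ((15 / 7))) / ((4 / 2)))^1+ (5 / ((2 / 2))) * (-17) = 3228039 / 1760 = 1834.11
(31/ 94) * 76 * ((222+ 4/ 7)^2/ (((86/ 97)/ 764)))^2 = 9529833175293742722055808/ 208654103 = 45672876968509661.76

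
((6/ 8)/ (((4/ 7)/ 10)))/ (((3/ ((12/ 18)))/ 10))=175/ 6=29.17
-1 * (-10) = 10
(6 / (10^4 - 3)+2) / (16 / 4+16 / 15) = 75000 / 189943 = 0.39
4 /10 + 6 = 32 /5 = 6.40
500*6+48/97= 291048/97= 3000.49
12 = 12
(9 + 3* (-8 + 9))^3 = 1728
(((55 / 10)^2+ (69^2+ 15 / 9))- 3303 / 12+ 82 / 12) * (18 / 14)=81441 / 14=5817.21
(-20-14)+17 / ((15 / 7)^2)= -6817 / 225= -30.30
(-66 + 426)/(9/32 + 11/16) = 371.61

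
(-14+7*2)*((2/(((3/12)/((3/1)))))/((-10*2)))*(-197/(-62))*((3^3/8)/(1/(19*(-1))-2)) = 0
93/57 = 31/19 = 1.63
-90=-90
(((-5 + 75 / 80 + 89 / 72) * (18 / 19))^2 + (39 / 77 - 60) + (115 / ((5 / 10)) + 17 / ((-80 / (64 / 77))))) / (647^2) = 0.00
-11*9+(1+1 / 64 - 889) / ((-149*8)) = -7495681 / 76288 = -98.26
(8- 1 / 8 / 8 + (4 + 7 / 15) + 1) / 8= 12913 / 7680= 1.68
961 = 961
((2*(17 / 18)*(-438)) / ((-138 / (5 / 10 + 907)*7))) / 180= 150161 / 34776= 4.32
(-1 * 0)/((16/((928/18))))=0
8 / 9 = 0.89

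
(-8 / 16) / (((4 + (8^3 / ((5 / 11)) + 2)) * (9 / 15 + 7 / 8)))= -50 / 167029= -0.00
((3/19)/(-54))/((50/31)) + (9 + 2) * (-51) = -9593131/17100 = -561.00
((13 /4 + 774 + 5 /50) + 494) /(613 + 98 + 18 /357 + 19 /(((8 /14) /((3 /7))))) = 3025813 /1726215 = 1.75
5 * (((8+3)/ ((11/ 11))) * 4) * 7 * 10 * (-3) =-46200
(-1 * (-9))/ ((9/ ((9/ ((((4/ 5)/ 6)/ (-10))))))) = -675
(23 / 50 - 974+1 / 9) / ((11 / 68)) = -6017.56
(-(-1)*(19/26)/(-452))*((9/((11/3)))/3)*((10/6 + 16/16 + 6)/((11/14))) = -399/27346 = -0.01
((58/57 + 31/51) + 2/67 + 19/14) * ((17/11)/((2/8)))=1825346/98021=18.62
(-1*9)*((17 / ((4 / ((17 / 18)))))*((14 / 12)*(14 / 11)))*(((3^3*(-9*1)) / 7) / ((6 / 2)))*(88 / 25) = 54621 / 25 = 2184.84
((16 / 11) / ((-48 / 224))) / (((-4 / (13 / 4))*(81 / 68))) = 12376 / 2673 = 4.63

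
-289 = -289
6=6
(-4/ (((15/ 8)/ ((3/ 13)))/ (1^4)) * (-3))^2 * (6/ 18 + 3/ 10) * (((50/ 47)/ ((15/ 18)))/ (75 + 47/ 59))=2582784/ 111003425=0.02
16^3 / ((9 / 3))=4096 / 3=1365.33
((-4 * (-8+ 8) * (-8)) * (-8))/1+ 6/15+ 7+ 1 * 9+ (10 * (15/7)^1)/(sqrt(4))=949/35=27.11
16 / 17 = 0.94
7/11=0.64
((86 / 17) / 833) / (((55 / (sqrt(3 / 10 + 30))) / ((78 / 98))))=1677*sqrt(3030) / 190819475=0.00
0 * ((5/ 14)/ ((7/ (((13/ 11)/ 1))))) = 0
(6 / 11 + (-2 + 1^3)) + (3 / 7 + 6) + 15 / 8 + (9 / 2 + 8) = 12535 / 616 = 20.35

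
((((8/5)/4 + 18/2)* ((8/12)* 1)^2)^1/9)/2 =94/405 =0.23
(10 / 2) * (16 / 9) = 80 / 9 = 8.89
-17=-17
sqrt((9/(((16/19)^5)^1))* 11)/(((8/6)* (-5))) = -3249* sqrt(209)/20480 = -2.29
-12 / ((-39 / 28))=112 / 13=8.62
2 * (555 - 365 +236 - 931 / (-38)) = 901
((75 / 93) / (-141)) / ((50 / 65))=-65 / 8742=-0.01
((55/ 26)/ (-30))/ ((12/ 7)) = -77/ 1872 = -0.04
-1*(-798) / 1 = 798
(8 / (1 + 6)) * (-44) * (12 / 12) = -352 / 7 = -50.29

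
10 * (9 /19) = 90 /19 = 4.74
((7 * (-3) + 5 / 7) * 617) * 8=-700912 / 7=-100130.29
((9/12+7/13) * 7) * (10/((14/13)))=335/4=83.75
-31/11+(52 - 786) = -8105/11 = -736.82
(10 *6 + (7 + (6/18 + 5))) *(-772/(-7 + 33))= -2147.74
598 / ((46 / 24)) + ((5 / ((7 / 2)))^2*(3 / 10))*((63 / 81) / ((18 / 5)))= 58993 / 189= 312.13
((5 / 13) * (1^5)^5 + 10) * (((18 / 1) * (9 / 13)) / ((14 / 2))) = 21870 / 1183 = 18.49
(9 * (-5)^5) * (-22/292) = 309375/146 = 2119.01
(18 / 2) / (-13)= -9 / 13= -0.69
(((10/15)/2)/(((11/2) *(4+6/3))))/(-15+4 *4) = 1/99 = 0.01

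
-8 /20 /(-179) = 2 /895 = 0.00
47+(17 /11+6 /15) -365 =-316.05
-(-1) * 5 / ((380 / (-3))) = -3 / 76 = -0.04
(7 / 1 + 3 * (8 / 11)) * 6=606 / 11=55.09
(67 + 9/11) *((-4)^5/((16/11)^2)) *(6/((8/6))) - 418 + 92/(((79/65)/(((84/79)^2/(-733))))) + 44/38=-1017108051423084/6866554153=-148124.96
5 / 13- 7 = -6.62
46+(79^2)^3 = 243087455567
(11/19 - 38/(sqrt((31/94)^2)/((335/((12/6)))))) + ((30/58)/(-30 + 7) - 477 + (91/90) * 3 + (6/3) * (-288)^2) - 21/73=146113.98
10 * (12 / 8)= 15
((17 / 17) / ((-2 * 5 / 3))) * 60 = -18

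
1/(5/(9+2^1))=11/5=2.20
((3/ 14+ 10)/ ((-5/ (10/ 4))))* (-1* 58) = 4147/ 14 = 296.21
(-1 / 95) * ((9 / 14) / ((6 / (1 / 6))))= -1 / 5320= -0.00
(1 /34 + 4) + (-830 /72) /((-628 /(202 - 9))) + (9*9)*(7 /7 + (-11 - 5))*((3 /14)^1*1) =-680080519 /2690352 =-252.78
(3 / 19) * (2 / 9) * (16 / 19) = 32 / 1083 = 0.03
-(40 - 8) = -32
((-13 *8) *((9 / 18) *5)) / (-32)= 65 / 8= 8.12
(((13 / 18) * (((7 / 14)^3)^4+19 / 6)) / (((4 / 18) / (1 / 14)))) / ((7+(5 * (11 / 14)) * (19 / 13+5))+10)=6576635 / 379158528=0.02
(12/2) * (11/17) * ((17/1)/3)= 22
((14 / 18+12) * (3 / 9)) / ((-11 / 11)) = -115 / 27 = -4.26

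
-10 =-10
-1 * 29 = -29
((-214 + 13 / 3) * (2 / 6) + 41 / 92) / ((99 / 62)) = -1782469 / 40986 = -43.49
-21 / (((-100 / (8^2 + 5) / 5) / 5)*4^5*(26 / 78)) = 4347 / 4096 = 1.06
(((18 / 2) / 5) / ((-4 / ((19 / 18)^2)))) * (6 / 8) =-361 / 960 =-0.38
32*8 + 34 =290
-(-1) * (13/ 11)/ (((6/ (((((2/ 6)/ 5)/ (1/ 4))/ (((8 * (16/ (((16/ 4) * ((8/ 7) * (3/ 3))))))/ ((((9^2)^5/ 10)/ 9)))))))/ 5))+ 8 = 363389.41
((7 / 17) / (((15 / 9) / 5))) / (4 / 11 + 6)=33 / 170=0.19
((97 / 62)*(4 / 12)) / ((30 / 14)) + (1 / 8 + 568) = 6342991 / 11160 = 568.37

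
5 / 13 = 0.38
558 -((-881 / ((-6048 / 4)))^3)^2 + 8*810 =7037.96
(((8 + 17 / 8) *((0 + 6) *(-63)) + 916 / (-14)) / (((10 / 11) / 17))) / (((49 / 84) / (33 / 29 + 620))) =-220285282107 / 2842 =-77510655.21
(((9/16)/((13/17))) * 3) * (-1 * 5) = -2295/208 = -11.03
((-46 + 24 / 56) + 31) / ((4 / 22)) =-80.14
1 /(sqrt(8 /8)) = 1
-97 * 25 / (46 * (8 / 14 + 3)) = -14.76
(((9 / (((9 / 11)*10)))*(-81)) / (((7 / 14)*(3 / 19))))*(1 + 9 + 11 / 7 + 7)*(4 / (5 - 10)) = 586872 / 35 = 16767.77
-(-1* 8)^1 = 8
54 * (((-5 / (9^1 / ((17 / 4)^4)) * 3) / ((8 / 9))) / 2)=-33826005 / 2048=-16516.60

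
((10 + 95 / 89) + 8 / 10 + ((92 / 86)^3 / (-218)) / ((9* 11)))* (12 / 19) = 7.50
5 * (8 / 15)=8 / 3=2.67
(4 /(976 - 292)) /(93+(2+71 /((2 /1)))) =2 /44631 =0.00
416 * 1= 416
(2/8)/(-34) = -1/136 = -0.01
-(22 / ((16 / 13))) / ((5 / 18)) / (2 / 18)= -11583 / 20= -579.15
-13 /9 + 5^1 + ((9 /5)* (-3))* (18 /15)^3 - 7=-71863 /5625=-12.78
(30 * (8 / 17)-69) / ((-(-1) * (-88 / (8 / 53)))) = 933 / 9911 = 0.09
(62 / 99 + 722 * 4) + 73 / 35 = 10016317 / 3465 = 2890.71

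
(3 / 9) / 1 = 1 / 3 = 0.33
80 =80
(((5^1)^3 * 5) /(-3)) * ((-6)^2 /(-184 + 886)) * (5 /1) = -6250 /117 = -53.42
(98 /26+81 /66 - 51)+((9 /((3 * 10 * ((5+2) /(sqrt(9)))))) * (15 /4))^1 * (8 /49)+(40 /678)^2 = -517694690609 /11273520258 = -45.92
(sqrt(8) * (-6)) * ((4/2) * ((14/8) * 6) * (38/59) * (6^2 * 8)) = -2757888 * sqrt(2)/59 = -66105.81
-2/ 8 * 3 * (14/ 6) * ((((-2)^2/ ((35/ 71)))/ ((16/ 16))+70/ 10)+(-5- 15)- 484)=17111/ 20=855.55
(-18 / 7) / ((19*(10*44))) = -9 / 29260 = -0.00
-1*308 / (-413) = 44 / 59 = 0.75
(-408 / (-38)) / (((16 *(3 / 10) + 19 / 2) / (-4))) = -3.00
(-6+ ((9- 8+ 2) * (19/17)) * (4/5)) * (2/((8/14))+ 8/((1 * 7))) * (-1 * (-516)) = -945828/119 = -7948.13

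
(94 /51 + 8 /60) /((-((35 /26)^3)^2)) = -7413978624 /22321796875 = -0.33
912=912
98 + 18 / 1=116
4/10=2/5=0.40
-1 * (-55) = 55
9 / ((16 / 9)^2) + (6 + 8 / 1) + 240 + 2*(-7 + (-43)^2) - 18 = 1004249 / 256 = 3922.85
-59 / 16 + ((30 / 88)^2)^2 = -13770479 / 3748096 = -3.67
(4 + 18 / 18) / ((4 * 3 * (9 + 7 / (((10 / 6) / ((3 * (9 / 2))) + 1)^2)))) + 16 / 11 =3369001 / 2271456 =1.48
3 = 3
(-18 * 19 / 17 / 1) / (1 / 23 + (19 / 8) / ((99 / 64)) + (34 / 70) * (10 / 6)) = -2725569 / 323578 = -8.42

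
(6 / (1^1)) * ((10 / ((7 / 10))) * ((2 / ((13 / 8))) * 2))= 19200 / 91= 210.99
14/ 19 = 0.74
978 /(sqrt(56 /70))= 489 * sqrt(5)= 1093.44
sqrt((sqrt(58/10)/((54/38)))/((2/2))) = 3625^(1/4) * sqrt(57)/45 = 1.30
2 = 2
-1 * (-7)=7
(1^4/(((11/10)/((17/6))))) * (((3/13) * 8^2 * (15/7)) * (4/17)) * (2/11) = 38400/11011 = 3.49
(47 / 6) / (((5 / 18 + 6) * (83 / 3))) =423 / 9379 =0.05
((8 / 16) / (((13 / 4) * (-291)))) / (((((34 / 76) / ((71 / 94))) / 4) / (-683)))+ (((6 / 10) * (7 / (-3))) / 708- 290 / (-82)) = 873486488687 / 146234210460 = 5.97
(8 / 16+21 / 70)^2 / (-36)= -4 / 225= -0.02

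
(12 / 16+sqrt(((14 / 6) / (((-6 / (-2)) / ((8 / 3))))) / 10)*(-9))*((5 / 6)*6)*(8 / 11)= 30 / 11 - 16*sqrt(105) / 11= -12.18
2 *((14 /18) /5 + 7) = 644 /45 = 14.31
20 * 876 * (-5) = -87600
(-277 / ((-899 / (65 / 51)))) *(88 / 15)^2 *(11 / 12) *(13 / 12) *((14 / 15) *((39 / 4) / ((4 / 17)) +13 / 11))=297419233111 / 557065350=533.90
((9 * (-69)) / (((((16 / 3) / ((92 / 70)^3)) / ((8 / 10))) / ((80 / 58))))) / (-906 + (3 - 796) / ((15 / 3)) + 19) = 90668484 / 325018225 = 0.28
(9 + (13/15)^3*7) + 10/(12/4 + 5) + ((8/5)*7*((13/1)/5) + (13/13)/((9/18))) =620011/13500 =45.93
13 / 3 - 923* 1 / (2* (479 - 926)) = 1599 / 298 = 5.37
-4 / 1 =-4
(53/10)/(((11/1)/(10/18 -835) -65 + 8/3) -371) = -119409/9763297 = -0.01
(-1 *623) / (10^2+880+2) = -623 / 982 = -0.63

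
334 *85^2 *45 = 108591750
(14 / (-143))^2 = 196 / 20449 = 0.01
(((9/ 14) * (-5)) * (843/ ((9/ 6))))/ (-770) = 2529/ 1078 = 2.35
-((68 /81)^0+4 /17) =-21 /17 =-1.24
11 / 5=2.20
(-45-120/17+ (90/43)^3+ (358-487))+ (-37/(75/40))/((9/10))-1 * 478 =-24517051004/36493713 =-671.82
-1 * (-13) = 13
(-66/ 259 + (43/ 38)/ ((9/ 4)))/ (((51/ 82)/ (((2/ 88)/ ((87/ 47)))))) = 10586938/ 2161613223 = 0.00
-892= -892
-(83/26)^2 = -6889/676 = -10.19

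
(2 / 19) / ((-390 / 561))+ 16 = 19573 / 1235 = 15.85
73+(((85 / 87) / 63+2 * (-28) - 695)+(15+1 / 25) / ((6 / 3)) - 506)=-1176.46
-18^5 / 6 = -314928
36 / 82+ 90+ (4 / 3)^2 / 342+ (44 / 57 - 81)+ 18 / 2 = 1212520 / 63099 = 19.22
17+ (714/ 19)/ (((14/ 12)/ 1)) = 935/ 19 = 49.21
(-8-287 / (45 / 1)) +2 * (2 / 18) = -637 / 45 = -14.16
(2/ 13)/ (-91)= -2/ 1183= -0.00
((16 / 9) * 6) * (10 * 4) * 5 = 6400 / 3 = 2133.33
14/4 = 7/2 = 3.50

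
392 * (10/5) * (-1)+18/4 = -1559/2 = -779.50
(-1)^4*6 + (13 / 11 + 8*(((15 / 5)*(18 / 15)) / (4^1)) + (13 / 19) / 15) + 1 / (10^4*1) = 90460627 / 6270000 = 14.43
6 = 6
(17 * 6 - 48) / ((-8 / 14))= -189 / 2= -94.50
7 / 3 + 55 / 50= 103 / 30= 3.43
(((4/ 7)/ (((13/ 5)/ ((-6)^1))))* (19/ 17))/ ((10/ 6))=-1368/ 1547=-0.88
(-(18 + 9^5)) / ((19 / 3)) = -177201 / 19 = -9326.37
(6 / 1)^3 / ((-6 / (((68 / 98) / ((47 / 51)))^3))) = -15.37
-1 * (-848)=848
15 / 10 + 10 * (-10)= -197 / 2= -98.50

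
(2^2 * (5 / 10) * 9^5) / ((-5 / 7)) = -826686 / 5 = -165337.20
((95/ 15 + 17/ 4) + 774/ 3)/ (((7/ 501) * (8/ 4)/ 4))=538241/ 14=38445.79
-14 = -14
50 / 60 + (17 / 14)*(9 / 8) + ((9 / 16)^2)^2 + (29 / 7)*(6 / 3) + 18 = 39340597 / 1376256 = 28.59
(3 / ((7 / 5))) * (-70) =-150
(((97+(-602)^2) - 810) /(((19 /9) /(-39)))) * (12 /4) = -20045295.95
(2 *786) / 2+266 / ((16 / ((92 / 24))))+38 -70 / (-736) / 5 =887.75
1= 1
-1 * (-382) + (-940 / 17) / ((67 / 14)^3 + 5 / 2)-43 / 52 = 103521596491 / 271938732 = 380.68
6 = 6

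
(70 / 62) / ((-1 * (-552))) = 0.00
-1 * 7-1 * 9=-16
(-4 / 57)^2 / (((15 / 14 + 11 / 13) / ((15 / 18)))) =7280 / 3401703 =0.00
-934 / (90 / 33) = -5137 / 15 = -342.47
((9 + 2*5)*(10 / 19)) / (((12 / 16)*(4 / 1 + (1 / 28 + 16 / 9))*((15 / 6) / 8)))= 10752 / 1465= 7.34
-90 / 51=-30 / 17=-1.76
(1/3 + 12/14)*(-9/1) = -75/7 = -10.71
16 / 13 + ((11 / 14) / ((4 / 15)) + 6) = 7409 / 728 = 10.18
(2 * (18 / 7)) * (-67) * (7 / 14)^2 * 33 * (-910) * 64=165559680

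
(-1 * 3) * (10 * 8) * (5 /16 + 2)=-555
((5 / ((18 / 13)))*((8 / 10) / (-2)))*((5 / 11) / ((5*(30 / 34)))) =-221 / 1485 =-0.15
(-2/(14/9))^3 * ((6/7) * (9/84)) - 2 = -73789/33614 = -2.20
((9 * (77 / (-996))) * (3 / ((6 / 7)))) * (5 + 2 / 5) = -43659 / 3320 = -13.15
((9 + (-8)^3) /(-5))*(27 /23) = 13581 /115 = 118.10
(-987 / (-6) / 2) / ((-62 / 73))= -24017 / 248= -96.84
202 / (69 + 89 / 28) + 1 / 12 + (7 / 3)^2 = 605795 / 72756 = 8.33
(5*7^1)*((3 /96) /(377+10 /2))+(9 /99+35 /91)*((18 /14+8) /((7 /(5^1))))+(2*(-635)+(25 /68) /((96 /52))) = -425624730955 /336025536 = -1266.64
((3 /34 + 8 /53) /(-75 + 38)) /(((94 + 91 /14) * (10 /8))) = -1724 /33503685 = -0.00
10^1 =10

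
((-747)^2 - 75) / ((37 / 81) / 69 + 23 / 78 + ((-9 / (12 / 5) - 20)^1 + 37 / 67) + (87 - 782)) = -777.18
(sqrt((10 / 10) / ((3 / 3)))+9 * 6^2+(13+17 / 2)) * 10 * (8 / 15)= 1848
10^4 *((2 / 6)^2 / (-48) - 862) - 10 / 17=-3956590895 / 459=-8620023.74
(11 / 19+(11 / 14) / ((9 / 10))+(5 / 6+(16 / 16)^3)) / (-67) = -7865 / 160398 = -0.05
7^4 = 2401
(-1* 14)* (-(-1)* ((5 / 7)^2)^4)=-0.95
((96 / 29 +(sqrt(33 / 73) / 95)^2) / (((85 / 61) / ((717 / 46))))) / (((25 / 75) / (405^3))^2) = 878940550591663011937907625 / 597633334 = 1470702018424666740.46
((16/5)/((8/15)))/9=2/3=0.67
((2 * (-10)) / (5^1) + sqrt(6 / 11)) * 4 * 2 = -32 + 8 * sqrt(66) / 11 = -26.09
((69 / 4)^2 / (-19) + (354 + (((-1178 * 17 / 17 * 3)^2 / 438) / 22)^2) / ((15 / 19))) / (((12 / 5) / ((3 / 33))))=2085921366718315 / 25874895552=80615.64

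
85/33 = 2.58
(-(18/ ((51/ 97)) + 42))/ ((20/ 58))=-18792/ 85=-221.08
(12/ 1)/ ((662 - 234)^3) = 3/ 19600688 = 0.00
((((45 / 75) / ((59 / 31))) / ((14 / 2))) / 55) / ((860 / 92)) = 2139 / 24418625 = 0.00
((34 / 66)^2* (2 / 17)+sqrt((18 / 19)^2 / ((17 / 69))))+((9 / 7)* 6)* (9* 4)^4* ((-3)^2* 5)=18* sqrt(1173) / 323+4444717432558 / 7623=583066699.08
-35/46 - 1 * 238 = -238.76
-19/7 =-2.71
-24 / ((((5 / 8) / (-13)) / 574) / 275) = 78798720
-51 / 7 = -7.29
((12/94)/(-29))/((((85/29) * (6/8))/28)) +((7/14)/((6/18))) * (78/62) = 453527/247690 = 1.83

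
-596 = -596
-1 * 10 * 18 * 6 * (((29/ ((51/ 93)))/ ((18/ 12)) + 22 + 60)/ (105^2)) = -9568/ 833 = -11.49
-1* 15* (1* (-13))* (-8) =-1560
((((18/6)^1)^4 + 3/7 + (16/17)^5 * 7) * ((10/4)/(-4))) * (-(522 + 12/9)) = 28324.80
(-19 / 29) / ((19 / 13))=-13 / 29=-0.45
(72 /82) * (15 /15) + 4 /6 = 190 /123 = 1.54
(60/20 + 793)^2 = 633616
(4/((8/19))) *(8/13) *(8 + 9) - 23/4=4869/52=93.63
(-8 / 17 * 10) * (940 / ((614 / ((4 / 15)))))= -30080 / 15657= -1.92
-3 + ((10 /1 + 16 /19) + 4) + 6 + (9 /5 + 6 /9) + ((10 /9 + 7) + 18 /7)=185483 /5985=30.99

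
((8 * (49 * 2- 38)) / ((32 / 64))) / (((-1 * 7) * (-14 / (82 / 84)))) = 3280 / 343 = 9.56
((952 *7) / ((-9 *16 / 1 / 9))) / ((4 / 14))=-5831 / 4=-1457.75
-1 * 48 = -48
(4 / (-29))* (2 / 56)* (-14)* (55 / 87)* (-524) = -57640 / 2523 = -22.85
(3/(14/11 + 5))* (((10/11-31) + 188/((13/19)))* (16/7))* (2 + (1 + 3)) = 1604.85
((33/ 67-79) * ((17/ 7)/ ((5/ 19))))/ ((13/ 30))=-10193880/ 6097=-1671.95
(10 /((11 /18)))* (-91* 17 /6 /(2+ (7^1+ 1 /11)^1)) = -464.10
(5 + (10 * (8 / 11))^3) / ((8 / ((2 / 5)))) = 103731 / 5324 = 19.48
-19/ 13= -1.46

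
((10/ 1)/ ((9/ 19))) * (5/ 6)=475/ 27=17.59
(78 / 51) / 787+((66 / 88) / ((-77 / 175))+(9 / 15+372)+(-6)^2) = 1197653663 / 2943380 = 406.90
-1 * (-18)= 18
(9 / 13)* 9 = 81 / 13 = 6.23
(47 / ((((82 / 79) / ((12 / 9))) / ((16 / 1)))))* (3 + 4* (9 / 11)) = 2732768 / 451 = 6059.35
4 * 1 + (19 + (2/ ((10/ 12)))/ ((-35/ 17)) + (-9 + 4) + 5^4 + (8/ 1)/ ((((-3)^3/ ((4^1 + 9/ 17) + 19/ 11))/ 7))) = 61738081/ 98175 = 628.86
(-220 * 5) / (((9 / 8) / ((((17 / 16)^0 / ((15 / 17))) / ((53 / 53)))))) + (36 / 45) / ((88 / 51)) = -3289823 / 2970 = -1107.68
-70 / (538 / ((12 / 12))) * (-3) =105 / 269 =0.39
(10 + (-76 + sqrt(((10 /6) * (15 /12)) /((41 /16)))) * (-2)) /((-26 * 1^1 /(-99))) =8019 /13 - 330 * sqrt(123) /533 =609.98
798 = 798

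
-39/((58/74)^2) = -53391/841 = -63.49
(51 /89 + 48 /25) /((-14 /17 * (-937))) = 94299 /29187550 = 0.00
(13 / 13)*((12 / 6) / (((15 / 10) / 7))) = 28 / 3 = 9.33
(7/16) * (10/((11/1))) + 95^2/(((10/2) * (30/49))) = 778421/264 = 2948.56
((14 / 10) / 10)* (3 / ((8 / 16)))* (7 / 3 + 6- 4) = 3.64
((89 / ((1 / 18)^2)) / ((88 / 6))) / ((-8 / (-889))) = 19226403 / 88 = 218481.85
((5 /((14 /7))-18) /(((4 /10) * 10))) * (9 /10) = -279 /80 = -3.49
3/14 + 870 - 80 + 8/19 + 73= 229727/266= 863.64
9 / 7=1.29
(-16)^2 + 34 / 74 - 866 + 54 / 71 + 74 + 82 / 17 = -23667325 / 44659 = -529.96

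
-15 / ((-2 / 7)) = 105 / 2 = 52.50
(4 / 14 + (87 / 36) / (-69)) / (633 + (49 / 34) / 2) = 24701 / 62441757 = 0.00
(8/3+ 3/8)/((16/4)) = 73/96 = 0.76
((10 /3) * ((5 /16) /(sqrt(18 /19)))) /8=25 * sqrt(38) /1152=0.13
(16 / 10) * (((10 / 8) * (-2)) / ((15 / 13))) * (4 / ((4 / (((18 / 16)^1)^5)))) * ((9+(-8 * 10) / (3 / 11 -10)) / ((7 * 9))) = -52398333 / 30679040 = -1.71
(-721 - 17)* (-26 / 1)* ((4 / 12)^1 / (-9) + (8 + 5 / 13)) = 480520 / 3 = 160173.33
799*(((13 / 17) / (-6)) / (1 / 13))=-7943 / 6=-1323.83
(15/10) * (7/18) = 7/12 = 0.58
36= 36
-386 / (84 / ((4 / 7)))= -2.63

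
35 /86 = 0.41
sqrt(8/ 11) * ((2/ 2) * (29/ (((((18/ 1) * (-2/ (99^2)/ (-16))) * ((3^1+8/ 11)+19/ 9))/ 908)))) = 1032319728 * sqrt(22)/ 289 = 16754355.44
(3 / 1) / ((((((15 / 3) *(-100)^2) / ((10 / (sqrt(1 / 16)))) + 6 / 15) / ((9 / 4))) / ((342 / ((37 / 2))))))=7695 / 77108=0.10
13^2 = 169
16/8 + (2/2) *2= 4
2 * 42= 84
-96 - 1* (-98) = 2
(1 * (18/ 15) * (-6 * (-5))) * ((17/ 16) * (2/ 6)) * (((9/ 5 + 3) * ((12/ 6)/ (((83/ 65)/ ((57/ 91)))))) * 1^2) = 34884/ 581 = 60.04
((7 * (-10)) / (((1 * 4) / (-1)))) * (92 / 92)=35 / 2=17.50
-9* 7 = -63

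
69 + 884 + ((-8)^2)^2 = 5049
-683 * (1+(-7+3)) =2049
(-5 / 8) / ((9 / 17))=-85 / 72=-1.18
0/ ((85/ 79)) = 0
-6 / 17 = -0.35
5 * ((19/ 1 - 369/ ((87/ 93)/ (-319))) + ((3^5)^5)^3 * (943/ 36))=318664211563164622055478891688661523905/ 4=79666052890791155513869720000000000000.00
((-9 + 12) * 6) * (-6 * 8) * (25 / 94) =-10800 / 47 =-229.79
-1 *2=-2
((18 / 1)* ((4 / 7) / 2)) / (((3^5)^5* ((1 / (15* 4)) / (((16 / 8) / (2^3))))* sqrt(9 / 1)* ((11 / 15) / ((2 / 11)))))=200 / 26579757488823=0.00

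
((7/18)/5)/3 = 7/270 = 0.03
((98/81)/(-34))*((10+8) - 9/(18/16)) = -0.36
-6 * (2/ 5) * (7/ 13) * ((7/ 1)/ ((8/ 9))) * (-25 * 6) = 19845/ 13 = 1526.54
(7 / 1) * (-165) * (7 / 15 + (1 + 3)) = -5159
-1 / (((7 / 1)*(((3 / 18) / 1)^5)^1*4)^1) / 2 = -972 / 7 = -138.86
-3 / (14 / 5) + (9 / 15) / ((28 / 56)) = 9 / 70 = 0.13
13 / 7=1.86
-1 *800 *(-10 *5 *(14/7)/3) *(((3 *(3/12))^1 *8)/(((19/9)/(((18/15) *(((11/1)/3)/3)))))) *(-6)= -12672000/19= -666947.37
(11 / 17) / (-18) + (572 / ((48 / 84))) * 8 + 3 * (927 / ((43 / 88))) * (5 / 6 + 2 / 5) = 988645691 / 65790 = 15027.29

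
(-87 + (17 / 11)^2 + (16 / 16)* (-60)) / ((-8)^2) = -8749 / 3872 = -2.26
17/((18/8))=68/9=7.56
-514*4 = -2056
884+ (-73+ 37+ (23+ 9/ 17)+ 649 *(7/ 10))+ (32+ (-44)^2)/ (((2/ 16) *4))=894511/ 170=5261.83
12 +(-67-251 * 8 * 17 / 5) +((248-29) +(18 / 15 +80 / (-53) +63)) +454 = -325765 / 53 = -6146.51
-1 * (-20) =20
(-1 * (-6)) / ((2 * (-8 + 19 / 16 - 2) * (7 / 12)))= -192 / 329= -0.58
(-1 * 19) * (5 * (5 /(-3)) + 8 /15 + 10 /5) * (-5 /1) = -551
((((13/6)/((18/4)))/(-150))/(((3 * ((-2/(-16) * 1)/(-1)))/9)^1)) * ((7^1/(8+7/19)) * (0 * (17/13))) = 0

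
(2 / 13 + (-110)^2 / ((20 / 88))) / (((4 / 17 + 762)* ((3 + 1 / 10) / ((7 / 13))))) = 411812590 / 33943481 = 12.13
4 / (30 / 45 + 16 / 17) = 102 / 41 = 2.49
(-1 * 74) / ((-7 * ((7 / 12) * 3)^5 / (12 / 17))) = 909312 / 2000033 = 0.45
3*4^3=192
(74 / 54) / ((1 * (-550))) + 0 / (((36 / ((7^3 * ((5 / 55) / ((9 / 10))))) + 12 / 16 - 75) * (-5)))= -37 / 14850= -0.00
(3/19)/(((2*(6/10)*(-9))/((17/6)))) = -85/2052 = -0.04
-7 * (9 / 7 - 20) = 131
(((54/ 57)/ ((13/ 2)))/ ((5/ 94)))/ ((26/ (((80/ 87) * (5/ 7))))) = 0.07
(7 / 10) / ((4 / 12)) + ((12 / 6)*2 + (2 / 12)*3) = 33 / 5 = 6.60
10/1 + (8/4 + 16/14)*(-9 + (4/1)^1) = -40/7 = -5.71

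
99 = 99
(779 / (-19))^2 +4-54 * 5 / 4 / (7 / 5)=22915 / 14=1636.79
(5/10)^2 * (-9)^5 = -59049/4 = -14762.25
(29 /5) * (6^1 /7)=174 /35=4.97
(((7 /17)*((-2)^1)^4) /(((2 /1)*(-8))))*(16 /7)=-16 /17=-0.94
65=65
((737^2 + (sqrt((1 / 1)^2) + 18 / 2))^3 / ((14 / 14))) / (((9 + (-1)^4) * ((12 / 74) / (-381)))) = -753068286240450868961 / 20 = -37653414312022543448.05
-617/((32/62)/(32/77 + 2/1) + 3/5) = -8894055/11729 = -758.30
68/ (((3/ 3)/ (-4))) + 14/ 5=-1346/ 5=-269.20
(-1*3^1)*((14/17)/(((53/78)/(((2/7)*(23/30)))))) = -0.80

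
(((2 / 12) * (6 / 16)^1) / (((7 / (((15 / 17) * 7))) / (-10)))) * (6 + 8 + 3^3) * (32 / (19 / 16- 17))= 196800 / 4301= 45.76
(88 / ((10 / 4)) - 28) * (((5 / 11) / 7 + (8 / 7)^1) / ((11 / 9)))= 30132 / 4235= 7.11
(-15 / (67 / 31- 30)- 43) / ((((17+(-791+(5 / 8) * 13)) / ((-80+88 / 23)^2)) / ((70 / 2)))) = 31494093281280 / 2797140929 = 11259.39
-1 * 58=-58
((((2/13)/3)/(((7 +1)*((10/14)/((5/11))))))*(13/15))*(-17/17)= -0.00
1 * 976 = 976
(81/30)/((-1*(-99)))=3/110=0.03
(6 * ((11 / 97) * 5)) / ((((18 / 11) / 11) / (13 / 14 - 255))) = -5810.47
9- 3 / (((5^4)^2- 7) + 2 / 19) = 66795639 / 7421744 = 9.00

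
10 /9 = 1.11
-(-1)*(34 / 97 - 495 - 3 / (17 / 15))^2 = 672468881764 / 2719201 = 247303.85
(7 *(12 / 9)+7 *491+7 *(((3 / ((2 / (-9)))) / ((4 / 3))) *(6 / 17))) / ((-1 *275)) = -697949 / 56100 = -12.44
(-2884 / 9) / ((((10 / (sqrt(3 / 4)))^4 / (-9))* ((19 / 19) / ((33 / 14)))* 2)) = 30591 / 160000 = 0.19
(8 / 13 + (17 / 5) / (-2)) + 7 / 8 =-109 / 520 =-0.21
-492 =-492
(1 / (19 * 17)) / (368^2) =1 / 43741952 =0.00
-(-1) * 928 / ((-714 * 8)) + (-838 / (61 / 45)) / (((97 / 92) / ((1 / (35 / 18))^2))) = -11477420246 / 73932915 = -155.24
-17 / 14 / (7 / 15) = -255 / 98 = -2.60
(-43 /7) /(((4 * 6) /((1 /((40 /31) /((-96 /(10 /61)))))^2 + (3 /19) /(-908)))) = -31832607063317 /603820000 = -52718.70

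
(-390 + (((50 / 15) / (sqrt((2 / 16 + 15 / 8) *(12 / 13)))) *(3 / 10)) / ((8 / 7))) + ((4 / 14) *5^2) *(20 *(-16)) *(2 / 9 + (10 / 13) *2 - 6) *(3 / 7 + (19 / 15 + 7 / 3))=7 *sqrt(78) / 96 + 73853110 / 1911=38646.96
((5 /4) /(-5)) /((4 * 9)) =-1 /144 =-0.01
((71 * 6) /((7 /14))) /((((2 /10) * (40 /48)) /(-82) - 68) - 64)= -419184 /64945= -6.45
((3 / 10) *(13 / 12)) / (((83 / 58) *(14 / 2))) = 0.03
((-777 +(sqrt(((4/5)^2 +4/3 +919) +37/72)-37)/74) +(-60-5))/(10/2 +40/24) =-1011/8 +sqrt(3317354)/29600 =-126.31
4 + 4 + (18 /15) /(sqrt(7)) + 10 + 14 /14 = 6 * sqrt(7) /35 + 19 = 19.45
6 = 6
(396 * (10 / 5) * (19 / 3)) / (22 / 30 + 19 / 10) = 1904.81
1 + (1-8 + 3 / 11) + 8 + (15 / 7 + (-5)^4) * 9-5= 434400 / 77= 5641.56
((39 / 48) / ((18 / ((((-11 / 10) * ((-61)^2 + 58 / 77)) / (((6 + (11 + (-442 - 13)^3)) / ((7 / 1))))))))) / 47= 248365 / 850027934592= 0.00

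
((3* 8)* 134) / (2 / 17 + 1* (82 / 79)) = 2782.92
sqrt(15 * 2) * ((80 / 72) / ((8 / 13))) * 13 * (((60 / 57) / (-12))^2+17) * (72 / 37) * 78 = 2428036520 * sqrt(30) / 40071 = 331883.50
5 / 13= 0.38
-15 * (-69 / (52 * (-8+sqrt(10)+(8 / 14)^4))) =-654116435 / 217771879 - 662952115 * sqrt(10) / 1742175032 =-4.21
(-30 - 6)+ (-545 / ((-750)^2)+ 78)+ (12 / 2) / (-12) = 4668641 / 112500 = 41.50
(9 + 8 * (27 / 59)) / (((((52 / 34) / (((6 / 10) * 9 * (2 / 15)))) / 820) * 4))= 4685931 / 3835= 1221.89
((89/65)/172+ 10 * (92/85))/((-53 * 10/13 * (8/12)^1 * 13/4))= -6175899/50365900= -0.12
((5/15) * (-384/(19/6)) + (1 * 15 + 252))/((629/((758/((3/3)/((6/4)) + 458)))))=4894785/8222288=0.60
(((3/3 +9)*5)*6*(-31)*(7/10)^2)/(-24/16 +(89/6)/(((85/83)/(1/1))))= -166005/473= -350.96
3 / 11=0.27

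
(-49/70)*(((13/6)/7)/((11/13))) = -169/660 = -0.26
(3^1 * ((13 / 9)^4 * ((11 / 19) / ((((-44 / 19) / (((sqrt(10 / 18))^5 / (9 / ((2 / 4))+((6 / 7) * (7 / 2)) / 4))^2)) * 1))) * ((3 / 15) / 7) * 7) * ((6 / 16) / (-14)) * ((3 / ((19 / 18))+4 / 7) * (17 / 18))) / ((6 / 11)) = 1212385889 / 77908710655944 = 0.00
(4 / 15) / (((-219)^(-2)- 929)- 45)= -63948 / 233570065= -0.00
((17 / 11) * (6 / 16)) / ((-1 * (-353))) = 51 / 31064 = 0.00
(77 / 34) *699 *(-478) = -12863697 / 17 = -756688.06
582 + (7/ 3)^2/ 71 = 371947/ 639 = 582.08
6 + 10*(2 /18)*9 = 16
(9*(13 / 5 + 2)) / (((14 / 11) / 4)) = 4554 / 35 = 130.11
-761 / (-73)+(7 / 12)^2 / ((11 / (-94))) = 434593 / 57816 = 7.52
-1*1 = -1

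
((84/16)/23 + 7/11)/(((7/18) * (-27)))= -125/1518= -0.08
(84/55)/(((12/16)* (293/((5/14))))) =8/3223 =0.00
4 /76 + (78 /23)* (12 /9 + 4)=7927 /437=18.14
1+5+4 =10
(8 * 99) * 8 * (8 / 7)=50688 / 7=7241.14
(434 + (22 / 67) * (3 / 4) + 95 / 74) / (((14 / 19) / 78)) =800042139 / 17353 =46103.97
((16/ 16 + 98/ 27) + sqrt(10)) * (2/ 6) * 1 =sqrt(10)/ 3 + 125/ 81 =2.60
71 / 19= 3.74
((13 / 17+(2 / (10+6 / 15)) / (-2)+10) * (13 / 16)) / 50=9431 / 54400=0.17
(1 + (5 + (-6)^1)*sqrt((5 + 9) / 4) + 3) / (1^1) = 4-sqrt(14) / 2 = 2.13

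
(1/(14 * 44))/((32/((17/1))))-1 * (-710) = 13995537/19712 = 710.00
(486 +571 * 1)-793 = 264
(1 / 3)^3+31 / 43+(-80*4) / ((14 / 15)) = -2780240 / 8127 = -342.10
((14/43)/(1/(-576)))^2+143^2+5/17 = 1748260294/31433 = 55618.63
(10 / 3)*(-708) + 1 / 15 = -35399 / 15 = -2359.93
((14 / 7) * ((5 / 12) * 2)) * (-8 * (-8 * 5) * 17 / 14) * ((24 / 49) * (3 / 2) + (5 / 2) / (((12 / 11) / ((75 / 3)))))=116006300 / 3087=37578.98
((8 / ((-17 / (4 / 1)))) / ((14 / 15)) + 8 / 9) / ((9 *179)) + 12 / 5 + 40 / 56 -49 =-395857738 / 8626905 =-45.89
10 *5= 50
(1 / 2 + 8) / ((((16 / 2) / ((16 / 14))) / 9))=153 / 14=10.93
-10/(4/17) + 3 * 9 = -15.50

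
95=95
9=9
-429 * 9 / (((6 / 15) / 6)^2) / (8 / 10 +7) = -111375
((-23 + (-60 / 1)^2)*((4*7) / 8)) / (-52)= -25039 / 104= -240.76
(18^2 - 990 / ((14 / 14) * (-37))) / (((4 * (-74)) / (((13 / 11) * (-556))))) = 11725623 / 15059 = 778.65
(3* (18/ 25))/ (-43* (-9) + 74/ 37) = 54/ 9725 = 0.01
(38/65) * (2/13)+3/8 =3143/6760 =0.46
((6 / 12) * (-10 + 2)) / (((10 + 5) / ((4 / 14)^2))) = -16 / 735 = -0.02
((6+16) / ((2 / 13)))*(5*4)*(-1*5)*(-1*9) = 128700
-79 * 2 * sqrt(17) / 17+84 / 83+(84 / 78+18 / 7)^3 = 3100632508 / 62546393 - 158 * sqrt(17) / 17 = 11.25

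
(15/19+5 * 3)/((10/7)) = 210/19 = 11.05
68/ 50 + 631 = 15809/ 25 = 632.36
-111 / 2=-55.50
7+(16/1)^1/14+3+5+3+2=148/7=21.14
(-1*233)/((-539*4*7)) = 233/15092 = 0.02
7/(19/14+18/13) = 2.55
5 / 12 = 0.42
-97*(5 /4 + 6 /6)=-873 /4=-218.25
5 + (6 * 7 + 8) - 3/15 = 274/5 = 54.80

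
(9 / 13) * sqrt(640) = 72 * sqrt(10) / 13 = 17.51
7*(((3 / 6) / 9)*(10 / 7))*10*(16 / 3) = 800 / 27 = 29.63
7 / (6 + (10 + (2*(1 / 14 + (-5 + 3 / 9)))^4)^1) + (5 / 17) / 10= 0.03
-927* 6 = -5562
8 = 8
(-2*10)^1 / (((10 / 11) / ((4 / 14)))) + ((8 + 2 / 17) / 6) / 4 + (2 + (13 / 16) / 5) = -36033 / 9520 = -3.78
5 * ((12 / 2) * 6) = 180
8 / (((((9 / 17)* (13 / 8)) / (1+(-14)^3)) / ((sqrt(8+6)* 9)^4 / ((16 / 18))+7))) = -332117747360 / 9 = -36901971928.89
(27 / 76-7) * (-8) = 1010 / 19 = 53.16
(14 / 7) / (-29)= -2 / 29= -0.07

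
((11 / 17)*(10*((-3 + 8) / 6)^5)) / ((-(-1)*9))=171875 / 594864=0.29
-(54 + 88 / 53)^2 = -8702500 / 2809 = -3098.08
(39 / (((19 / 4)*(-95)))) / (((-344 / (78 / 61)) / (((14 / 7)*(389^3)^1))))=179063889498 / 4734515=37820.96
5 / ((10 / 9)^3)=729 / 200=3.64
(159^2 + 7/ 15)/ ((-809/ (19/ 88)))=-6.75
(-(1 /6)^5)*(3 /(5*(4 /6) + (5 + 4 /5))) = -5 /118368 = -0.00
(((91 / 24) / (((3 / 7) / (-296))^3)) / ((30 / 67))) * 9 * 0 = 0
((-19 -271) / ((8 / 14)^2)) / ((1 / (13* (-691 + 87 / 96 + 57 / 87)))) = 7959999.28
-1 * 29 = -29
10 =10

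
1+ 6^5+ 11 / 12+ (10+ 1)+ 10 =7798.92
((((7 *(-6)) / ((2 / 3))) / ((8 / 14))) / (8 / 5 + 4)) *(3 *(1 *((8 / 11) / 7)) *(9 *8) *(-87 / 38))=211410 / 209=1011.53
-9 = -9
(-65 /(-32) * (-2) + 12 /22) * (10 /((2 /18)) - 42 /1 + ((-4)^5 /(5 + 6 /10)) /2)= 11761 /77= 152.74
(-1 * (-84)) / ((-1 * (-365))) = 84 / 365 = 0.23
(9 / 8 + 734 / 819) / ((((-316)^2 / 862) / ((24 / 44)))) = 5707733 / 599735136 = 0.01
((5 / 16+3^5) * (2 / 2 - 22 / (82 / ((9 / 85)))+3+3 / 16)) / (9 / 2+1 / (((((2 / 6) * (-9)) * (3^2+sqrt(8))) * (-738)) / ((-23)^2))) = 223.87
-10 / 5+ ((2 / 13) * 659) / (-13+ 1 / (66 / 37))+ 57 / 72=-2397229 / 256152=-9.36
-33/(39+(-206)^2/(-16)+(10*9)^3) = -132/2905547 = -0.00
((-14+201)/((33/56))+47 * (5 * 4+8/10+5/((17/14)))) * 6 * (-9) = -6832044/85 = -80376.99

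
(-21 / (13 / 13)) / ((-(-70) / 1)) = -3 / 10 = -0.30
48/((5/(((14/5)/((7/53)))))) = 5088/25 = 203.52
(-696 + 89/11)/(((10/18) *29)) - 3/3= -69698/1595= -43.70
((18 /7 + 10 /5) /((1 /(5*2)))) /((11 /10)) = 3200 /77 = 41.56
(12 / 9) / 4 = 0.33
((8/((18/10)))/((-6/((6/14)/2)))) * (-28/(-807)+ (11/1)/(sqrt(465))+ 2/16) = -22 * sqrt(465)/5859-5155/203364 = -0.11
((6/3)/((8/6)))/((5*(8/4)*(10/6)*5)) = 9/500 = 0.02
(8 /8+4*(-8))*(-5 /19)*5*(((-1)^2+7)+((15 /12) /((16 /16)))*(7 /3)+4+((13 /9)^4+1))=412269775 /498636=826.80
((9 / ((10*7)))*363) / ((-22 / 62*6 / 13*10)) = -28.50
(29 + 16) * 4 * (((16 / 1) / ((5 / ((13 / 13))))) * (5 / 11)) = 2880 / 11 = 261.82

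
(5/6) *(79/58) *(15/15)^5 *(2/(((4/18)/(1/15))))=79/116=0.68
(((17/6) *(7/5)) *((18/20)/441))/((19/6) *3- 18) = -0.00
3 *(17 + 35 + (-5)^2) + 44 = 275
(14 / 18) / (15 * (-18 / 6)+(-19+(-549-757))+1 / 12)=-28 / 49317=-0.00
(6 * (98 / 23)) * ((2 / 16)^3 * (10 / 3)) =245 / 1472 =0.17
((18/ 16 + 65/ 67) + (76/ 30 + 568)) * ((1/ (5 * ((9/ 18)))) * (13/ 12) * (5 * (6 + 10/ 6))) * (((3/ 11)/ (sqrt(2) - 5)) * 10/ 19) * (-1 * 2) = 59851129 * sqrt(2)/ 504108 + 299255645/ 504108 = 761.54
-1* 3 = -3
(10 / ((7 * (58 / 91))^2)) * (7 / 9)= 5915 / 15138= 0.39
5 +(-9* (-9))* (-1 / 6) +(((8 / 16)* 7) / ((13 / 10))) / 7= -211 / 26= -8.12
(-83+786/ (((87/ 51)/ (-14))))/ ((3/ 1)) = -189475/ 87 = -2177.87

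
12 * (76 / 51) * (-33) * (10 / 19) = -5280 / 17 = -310.59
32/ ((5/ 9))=288/ 5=57.60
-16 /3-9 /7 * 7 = -43 /3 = -14.33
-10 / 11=-0.91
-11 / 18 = -0.61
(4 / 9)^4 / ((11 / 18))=512 / 8019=0.06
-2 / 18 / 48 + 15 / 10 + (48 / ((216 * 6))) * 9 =791 / 432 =1.83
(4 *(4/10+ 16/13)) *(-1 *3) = -1272/65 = -19.57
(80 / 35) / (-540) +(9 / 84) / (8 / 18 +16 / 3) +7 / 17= 1423741 / 3341520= 0.43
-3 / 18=-1 / 6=-0.17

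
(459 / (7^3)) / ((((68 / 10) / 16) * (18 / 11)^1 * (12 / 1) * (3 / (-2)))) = -110 / 1029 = -0.11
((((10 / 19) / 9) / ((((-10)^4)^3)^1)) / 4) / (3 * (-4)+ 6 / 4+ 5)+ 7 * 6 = 15800399999999999 / 376200000000000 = 42.00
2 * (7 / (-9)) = -14 / 9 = -1.56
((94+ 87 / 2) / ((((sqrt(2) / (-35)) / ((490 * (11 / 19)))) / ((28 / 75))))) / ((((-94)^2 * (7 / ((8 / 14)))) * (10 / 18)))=-177870 * sqrt(2) / 41971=-5.99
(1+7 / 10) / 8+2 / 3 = 211 / 240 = 0.88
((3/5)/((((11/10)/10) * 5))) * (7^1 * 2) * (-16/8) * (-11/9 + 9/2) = -3304/33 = -100.12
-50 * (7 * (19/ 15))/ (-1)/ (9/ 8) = 10640/ 27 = 394.07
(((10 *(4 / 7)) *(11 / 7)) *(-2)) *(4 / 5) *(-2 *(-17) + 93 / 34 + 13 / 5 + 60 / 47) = -114220128 / 195755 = -583.49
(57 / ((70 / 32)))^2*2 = 1663488 / 1225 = 1357.95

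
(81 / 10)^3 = 531441 / 1000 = 531.44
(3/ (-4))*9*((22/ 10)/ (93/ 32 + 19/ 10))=-2376/ 769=-3.09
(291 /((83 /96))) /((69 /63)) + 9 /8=4710429 /15272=308.44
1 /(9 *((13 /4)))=4 /117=0.03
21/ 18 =7/ 6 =1.17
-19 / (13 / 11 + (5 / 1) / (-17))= -3553 / 166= -21.40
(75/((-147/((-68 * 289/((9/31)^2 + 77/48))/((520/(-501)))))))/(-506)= 28385014716/2510404897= 11.31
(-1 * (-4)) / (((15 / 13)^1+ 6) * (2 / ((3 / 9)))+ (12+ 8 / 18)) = 0.07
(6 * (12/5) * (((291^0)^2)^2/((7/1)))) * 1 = 72/35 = 2.06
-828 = -828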